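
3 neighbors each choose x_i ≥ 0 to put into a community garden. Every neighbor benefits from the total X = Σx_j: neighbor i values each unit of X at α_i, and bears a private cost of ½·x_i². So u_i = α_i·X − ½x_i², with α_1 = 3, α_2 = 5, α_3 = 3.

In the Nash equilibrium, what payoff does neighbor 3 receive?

28.5

Neighbor i's FOC: ∂u_i/∂x_i = α_i − x_i = 0, so x_i* = α_i.
NE contributions = (3, 5, 3); X = 11.
u_3 = α_3·X − ½·(x_3)² = 3·11 − ½·3² = 28.5.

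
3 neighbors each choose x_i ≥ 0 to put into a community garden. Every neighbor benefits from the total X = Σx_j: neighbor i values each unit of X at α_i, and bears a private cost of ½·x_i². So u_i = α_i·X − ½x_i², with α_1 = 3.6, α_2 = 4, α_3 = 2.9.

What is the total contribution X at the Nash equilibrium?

10.5

Neighbor i's FOC: ∂u_i/∂x_i = α_i − x_i = 0, so x_i* = α_i.
NE contributions = (3.6, 4, 2.9); X = 10.5.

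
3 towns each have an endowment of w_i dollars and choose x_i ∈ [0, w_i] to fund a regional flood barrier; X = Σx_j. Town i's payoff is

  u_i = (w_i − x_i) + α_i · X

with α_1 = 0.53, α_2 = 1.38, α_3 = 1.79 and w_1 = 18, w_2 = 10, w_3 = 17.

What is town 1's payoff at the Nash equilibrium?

32.31

∂u_i/∂x_i = α_i − 1, so town i contributes w_i if α_i > 1, else 0.
α_i > 1 for i ∈ {2, 3}; NE contributions (0, 10, 17), X = 27.
u_1 = (18 − 0) + 0.53·27 = 32.31.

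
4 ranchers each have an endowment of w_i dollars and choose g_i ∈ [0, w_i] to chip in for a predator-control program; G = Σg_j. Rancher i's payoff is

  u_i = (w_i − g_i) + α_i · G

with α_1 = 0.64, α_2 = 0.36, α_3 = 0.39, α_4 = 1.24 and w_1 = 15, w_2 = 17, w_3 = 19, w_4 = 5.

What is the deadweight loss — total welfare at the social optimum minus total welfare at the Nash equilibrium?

83.13

∂u_i/∂g_i = α_i − 1, so rancher i contributes w_i if α_i > 1, else 0.
α_i > 1 for i ∈ {4}; NE contributions (0, 0, 0, 5), G = 5.
W^NE = Σw_i − G^NE + (Σα_i)·G^NE = 56 + 1.63·5 = 64.15.
Planner: ∂(Σu_j)/∂g_i = Σα_j − 1 = 1.63 > 0, so everyone contributes w_i; G^SO = 56, W^SO = 56 + 1.63·56 = 147.28.
Deadweight loss = 83.13.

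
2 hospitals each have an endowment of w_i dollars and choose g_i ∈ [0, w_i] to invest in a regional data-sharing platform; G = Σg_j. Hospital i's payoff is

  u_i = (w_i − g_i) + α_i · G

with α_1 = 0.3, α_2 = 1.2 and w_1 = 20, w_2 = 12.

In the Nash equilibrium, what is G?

12

∂u_i/∂g_i = α_i − 1, so hospital i contributes w_i if α_i > 1, else 0.
α_i > 1 for i ∈ {2}; NE contributions (0, 12), G = 12.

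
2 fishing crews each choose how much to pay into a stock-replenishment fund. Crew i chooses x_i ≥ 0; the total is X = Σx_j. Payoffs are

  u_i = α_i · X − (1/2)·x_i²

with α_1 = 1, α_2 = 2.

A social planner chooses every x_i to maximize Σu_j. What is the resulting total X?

6

Planner FOC: ∂(Σu_j)/∂x_i = (Σα_j) − x_i = 0, so x_i^SO = Σα_j = 3 for every i; X^SO = 6.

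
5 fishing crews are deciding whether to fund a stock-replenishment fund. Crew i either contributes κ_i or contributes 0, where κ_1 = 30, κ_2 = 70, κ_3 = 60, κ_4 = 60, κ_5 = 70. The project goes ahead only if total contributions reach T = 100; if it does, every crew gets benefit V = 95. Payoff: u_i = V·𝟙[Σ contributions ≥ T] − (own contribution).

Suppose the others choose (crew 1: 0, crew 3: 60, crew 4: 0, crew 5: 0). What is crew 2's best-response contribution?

Others' total = 60. Contributing 70 brings total to 130 ≥ 100: gain V − κ_2 = 25.
Best response: 70.

70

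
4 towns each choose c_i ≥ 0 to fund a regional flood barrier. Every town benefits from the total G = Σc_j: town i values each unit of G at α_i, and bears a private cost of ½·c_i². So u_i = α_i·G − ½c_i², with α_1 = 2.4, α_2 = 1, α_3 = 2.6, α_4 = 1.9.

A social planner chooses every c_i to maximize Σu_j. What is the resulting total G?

31.6

Planner FOC: ∂(Σu_j)/∂c_i = (Σα_j) − c_i = 0, so c_i^SO = Σα_j = 7.9 for every i; G^SO = 31.6.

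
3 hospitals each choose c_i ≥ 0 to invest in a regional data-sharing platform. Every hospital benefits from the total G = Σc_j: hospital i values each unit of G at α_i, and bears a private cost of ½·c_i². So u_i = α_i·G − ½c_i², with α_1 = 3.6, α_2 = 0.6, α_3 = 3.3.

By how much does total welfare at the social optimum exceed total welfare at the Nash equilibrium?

40.23

Hospital i's FOC: ∂u_i/∂c_i = α_i − c_i = 0, so c_i* = α_i.
NE contributions = (3.6, 0.6, 3.3); G = 7.5.
W^NE = (Σα)·G − ½Σα_i² = 7.5² − ½·24.21 = 44.145.
Planner sets c_i = Σα_j = 7.5 for every i, so G^SO = 3·7.5 = 22.5.
W^SO = (Σα)·G^SO − ½·3·(Σα)² = (3/2)·7.5² = 84.375.
Deadweight loss = W^SO − W^NE = 40.23.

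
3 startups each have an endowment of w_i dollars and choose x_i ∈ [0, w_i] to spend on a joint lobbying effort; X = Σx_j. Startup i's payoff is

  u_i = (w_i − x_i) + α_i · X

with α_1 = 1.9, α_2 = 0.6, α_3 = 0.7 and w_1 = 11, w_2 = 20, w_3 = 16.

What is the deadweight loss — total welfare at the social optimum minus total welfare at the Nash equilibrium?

79.2

∂u_i/∂x_i = α_i − 1, so startup i contributes w_i if α_i > 1, else 0.
α_i > 1 for i ∈ {1}; NE contributions (11, 0, 0), X = 11.
W^NE = Σw_i − X^NE + (Σα_i)·X^NE = 47 + 2.2·11 = 71.2.
Planner: ∂(Σu_j)/∂x_i = Σα_j − 1 = 2.2 > 0, so everyone contributes w_i; X^SO = 47, W^SO = 47 + 2.2·47 = 150.4.
Deadweight loss = 79.2.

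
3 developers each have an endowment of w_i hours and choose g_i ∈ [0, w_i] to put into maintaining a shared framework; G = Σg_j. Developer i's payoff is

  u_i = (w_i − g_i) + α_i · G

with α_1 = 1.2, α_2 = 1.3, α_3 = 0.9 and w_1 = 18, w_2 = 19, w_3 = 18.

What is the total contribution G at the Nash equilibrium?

∂u_i/∂g_i = α_i − 1, so developer i contributes w_i if α_i > 1, else 0.
α_i > 1 for i ∈ {1, 2}; NE contributions (18, 19, 0), G = 37.

37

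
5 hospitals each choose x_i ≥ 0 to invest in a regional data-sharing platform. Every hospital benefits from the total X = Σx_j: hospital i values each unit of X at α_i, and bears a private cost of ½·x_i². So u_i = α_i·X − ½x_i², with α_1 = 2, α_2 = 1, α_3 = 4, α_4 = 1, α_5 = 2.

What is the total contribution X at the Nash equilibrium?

Hospital i's FOC: ∂u_i/∂x_i = α_i − x_i = 0, so x_i* = α_i.
NE contributions = (2, 1, 4, 1, 2); X = 10.

10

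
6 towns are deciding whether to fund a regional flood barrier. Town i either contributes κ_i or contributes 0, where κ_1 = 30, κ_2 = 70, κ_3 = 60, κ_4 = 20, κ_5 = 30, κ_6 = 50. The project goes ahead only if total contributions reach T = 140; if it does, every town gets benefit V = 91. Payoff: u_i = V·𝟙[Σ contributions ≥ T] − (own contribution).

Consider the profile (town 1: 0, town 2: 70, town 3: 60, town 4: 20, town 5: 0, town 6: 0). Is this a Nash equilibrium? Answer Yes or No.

Total = 150 ≥ 140: provided.
Town 1 (pledges 0, payoff 91): pledging 30 → total 180, payoff 61. No gain.
Town 2 (pledges 70, payoff 21): dropping to 0 → total 80, payoff 0. No gain.
Town 3 (pledges 60, payoff 31): dropping to 0 → total 90, payoff 0. No gain.
Town 4 (pledges 20, payoff 71): dropping to 0 → total 130, payoff 0. No gain.
Town 5 (pledges 0, payoff 91): pledging 30 → total 180, payoff 61. No gain.
Town 6 (pledges 0, payoff 91): pledging 50 → total 200, payoff 41. No gain.

Yes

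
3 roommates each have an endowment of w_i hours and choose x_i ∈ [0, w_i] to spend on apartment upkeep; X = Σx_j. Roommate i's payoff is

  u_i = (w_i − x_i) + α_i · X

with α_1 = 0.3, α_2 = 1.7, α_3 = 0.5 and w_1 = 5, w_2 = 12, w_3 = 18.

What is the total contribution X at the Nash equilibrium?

∂u_i/∂x_i = α_i − 1, so roommate i contributes w_i if α_i > 1, else 0.
α_i > 1 for i ∈ {2}; NE contributions (0, 12, 0), X = 12.

12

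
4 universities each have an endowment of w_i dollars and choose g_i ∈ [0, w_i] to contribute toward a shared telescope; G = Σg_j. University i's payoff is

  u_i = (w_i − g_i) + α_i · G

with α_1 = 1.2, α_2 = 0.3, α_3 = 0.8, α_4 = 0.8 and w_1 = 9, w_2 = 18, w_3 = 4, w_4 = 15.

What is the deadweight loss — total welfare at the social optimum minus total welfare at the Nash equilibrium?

77.7

∂u_i/∂g_i = α_i − 1, so university i contributes w_i if α_i > 1, else 0.
α_i > 1 for i ∈ {1}; NE contributions (9, 0, 0, 0), G = 9.
W^NE = Σw_i − G^NE + (Σα_i)·G^NE = 46 + 2.1·9 = 64.9.
Planner: ∂(Σu_j)/∂g_i = Σα_j − 1 = 2.1 > 0, so everyone contributes w_i; G^SO = 46, W^SO = 46 + 2.1·46 = 142.6.
Deadweight loss = 77.7.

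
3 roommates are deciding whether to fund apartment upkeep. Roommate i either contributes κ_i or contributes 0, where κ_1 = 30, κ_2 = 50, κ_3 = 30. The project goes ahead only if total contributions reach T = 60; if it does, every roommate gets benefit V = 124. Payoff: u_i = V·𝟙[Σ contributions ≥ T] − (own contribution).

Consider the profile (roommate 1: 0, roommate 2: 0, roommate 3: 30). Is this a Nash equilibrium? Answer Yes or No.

Total = 30 < 60: not provided.
Roommate 1 (pledges 0, payoff 0): pledging 30 → total 60, payoff 94. Profitable deviation.

No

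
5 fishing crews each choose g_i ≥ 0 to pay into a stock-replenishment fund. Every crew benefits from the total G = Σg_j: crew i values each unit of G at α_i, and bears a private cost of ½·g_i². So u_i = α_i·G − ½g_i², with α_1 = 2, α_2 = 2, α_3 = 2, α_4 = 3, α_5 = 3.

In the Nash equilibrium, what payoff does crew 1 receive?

Crew i's FOC: ∂u_i/∂g_i = α_i − g_i = 0, so g_i* = α_i.
NE contributions = (2, 2, 2, 3, 3); G = 12.
u_1 = α_1·G − ½·(g_1)² = 2·12 − ½·2² = 22.

22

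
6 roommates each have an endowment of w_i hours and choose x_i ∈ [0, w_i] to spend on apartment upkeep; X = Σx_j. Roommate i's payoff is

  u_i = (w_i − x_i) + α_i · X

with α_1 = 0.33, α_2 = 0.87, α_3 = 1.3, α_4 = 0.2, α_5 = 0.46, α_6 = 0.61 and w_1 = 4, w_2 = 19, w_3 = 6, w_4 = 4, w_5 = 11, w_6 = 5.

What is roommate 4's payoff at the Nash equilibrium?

5.2

∂u_i/∂x_i = α_i − 1, so roommate i contributes w_i if α_i > 1, else 0.
α_i > 1 for i ∈ {3}; NE contributions (0, 0, 6, 0, 0, 0), X = 6.
u_4 = (4 − 0) + 0.2·6 = 5.2.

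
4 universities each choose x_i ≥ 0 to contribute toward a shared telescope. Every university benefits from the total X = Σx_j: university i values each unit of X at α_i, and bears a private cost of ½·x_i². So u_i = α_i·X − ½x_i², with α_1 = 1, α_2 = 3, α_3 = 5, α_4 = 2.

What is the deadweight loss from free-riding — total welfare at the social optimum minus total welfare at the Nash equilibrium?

140.5

University i's FOC: ∂u_i/∂x_i = α_i − x_i = 0, so x_i* = α_i.
NE contributions = (1, 3, 5, 2); X = 11.
W^NE = (Σα)·X − ½Σα_i² = 11² − ½·39 = 101.5.
Planner sets x_i = Σα_j = 11 for every i, so X^SO = 4·11 = 44.
W^SO = (Σα)·X^SO − ½·4·(Σα)² = (4/2)·11² = 242.
Deadweight loss = W^SO − W^NE = 140.5.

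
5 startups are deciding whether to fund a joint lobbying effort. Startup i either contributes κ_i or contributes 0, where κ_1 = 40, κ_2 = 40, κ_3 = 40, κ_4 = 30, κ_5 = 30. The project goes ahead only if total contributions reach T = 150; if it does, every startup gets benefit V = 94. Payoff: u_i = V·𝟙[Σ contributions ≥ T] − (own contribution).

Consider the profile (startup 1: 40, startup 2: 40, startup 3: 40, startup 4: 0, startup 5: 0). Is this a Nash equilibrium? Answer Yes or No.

No

Total = 120 < 150: not provided.
Startup 1 (pledges 40, payoff -40): dropping to 0 → total 80, payoff 0. Profitable deviation.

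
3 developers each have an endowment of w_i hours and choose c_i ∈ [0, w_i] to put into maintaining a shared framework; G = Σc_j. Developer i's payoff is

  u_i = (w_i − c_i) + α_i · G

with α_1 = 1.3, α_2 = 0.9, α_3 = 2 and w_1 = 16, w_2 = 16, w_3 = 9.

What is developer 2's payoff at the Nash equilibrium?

38.5

∂u_i/∂c_i = α_i − 1, so developer i contributes w_i if α_i > 1, else 0.
α_i > 1 for i ∈ {1, 3}; NE contributions (16, 0, 9), G = 25.
u_2 = (16 − 0) + 0.9·25 = 38.5.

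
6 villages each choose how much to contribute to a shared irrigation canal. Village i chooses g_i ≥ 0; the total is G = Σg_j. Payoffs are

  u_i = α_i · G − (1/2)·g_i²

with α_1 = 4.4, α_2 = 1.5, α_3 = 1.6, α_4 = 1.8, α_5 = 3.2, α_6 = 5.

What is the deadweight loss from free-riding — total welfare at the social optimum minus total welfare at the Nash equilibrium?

643.825

Village i's FOC: ∂u_i/∂g_i = α_i − g_i = 0, so g_i* = α_i.
NE contributions = (4.4, 1.5, 1.6, 1.8, 3.2, 5); G = 17.5.
W^NE = (Σα)·G − ½Σα_i² = 17.5² − ½·62.65 = 274.925.
Planner sets g_i = Σα_j = 17.5 for every i, so G^SO = 6·17.5 = 105.
W^SO = (Σα)·G^SO − ½·6·(Σα)² = (6/2)·17.5² = 918.75.
Deadweight loss = W^SO − W^NE = 643.825.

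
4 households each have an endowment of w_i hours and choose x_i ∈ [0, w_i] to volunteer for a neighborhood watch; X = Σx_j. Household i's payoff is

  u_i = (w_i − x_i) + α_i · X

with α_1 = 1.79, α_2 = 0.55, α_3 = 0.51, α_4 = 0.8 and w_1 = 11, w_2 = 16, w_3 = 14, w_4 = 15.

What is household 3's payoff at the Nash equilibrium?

∂u_i/∂x_i = α_i − 1, so household i contributes w_i if α_i > 1, else 0.
α_i > 1 for i ∈ {1}; NE contributions (11, 0, 0, 0), X = 11.
u_3 = (14 − 0) + 0.51·11 = 19.61.

19.61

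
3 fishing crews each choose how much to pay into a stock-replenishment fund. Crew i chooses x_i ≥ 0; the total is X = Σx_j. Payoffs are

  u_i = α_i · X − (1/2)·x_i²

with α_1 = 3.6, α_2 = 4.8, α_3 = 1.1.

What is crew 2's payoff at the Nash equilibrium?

34.08

Crew i's FOC: ∂u_i/∂x_i = α_i − x_i = 0, so x_i* = α_i.
NE contributions = (3.6, 4.8, 1.1); X = 9.5.
u_2 = α_2·X − ½·(x_2)² = 4.8·9.5 − ½·4.8² = 34.08.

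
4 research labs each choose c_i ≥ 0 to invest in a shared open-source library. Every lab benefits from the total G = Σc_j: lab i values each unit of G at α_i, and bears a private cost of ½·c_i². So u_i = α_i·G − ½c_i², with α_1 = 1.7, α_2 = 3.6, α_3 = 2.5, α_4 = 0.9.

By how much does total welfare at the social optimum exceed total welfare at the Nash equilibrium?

87.145

Lab i's FOC: ∂u_i/∂c_i = α_i − c_i = 0, so c_i* = α_i.
NE contributions = (1.7, 3.6, 2.5, 0.9); G = 8.7.
W^NE = (Σα)·G − ½Σα_i² = 8.7² − ½·22.91 = 64.235.
Planner sets c_i = Σα_j = 8.7 for every i, so G^SO = 4·8.7 = 34.8.
W^SO = (Σα)·G^SO − ½·4·(Σα)² = (4/2)·8.7² = 151.38.
Deadweight loss = W^SO − W^NE = 87.145.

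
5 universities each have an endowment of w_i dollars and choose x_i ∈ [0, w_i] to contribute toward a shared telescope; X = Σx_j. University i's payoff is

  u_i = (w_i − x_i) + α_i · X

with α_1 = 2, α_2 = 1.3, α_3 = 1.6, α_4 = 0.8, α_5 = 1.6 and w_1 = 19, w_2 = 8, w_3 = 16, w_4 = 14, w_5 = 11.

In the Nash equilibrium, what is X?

∂u_i/∂x_i = α_i − 1, so university i contributes w_i if α_i > 1, else 0.
α_i > 1 for i ∈ {1, 2, 3, 5}; NE contributions (19, 8, 16, 0, 11), X = 54.

54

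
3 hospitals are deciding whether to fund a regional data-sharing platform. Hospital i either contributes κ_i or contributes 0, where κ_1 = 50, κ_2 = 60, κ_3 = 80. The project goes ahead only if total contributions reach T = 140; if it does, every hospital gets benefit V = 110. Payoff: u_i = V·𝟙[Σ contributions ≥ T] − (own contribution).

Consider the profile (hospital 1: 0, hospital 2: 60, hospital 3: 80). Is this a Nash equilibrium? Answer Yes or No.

Total = 140 ≥ 140: provided.
Hospital 1 (pledges 0, payoff 110): pledging 50 → total 190, payoff 60. No gain.
Hospital 2 (pledges 60, payoff 50): dropping to 0 → total 80, payoff 0. No gain.
Hospital 3 (pledges 80, payoff 30): dropping to 0 → total 60, payoff 0. No gain.

Yes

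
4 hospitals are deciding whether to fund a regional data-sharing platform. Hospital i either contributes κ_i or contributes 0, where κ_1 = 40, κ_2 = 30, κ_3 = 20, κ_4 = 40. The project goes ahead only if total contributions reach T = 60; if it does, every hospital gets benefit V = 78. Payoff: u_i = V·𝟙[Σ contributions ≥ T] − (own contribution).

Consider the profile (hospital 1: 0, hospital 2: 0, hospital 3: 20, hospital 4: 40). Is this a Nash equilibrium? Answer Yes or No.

Total = 60 ≥ 60: provided.
Hospital 1 (pledges 0, payoff 78): pledging 40 → total 100, payoff 38. No gain.
Hospital 2 (pledges 0, payoff 78): pledging 30 → total 90, payoff 48. No gain.
Hospital 3 (pledges 20, payoff 58): dropping to 0 → total 40, payoff 0. No gain.
Hospital 4 (pledges 40, payoff 38): dropping to 0 → total 20, payoff 0. No gain.

Yes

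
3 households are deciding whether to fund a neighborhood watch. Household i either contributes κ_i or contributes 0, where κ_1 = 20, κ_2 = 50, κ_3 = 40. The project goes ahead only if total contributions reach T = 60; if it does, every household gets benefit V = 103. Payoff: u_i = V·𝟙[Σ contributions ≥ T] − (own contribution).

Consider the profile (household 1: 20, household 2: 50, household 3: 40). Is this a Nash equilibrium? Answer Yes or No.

Total = 110 ≥ 60: provided.
Household 1 (pledges 20, payoff 83): dropping to 0 → total 90, payoff 103. Profitable deviation.

No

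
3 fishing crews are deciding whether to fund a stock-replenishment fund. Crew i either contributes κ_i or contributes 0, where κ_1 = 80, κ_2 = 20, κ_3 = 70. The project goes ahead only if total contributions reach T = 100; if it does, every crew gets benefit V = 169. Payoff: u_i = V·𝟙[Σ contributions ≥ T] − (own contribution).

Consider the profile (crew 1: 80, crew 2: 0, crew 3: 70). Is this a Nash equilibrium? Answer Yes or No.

Yes

Total = 150 ≥ 100: provided.
Crew 1 (pledges 80, payoff 89): dropping to 0 → total 70, payoff 0. No gain.
Crew 2 (pledges 0, payoff 169): pledging 20 → total 170, payoff 149. No gain.
Crew 3 (pledges 70, payoff 99): dropping to 0 → total 80, payoff 0. No gain.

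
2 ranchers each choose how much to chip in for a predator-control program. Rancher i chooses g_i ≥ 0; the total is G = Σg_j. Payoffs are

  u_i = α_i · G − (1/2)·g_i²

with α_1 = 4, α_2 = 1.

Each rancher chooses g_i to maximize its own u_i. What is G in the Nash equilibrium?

Rancher i's FOC: ∂u_i/∂g_i = α_i − g_i = 0, so g_i* = α_i.
NE contributions = (4, 1); G = 5.

5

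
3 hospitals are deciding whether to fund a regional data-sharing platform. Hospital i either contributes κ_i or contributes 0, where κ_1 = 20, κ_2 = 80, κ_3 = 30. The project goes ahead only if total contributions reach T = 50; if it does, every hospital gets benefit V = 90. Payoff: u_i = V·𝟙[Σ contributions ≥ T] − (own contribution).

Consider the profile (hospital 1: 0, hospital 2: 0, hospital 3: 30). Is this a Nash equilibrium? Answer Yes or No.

No

Total = 30 < 50: not provided.
Hospital 1 (pledges 0, payoff 0): pledging 20 → total 50, payoff 70. Profitable deviation.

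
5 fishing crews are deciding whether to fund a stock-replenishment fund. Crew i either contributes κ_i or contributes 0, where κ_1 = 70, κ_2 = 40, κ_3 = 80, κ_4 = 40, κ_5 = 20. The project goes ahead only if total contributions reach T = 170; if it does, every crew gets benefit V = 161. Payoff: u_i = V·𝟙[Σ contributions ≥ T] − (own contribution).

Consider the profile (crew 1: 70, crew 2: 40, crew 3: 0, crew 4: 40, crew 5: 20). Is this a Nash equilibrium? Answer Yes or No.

Yes

Total = 170 ≥ 170: provided.
Crew 1 (pledges 70, payoff 91): dropping to 0 → total 100, payoff 0. No gain.
Crew 2 (pledges 40, payoff 121): dropping to 0 → total 130, payoff 0. No gain.
Crew 3 (pledges 0, payoff 161): pledging 80 → total 250, payoff 81. No gain.
Crew 4 (pledges 40, payoff 121): dropping to 0 → total 130, payoff 0. No gain.
Crew 5 (pledges 20, payoff 141): dropping to 0 → total 150, payoff 0. No gain.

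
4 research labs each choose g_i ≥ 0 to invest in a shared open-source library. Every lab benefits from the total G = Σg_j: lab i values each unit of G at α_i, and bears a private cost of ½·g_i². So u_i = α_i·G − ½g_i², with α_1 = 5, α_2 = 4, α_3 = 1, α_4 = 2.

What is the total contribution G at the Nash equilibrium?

Lab i's FOC: ∂u_i/∂g_i = α_i − g_i = 0, so g_i* = α_i.
NE contributions = (5, 4, 1, 2); G = 12.

12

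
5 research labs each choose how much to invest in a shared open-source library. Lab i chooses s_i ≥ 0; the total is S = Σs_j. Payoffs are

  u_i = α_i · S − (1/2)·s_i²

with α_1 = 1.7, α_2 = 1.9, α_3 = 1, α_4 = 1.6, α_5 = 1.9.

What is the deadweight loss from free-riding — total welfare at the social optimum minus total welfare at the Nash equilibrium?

105.25

Lab i's FOC: ∂u_i/∂s_i = α_i − s_i = 0, so s_i* = α_i.
NE contributions = (1.7, 1.9, 1, 1.6, 1.9); S = 8.1.
W^NE = (Σα)·S − ½Σα_i² = 8.1² − ½·13.67 = 58.775.
Planner sets s_i = Σα_j = 8.1 for every i, so S^SO = 5·8.1 = 40.5.
W^SO = (Σα)·S^SO − ½·5·(Σα)² = (5/2)·8.1² = 164.025.
Deadweight loss = W^SO − W^NE = 105.25.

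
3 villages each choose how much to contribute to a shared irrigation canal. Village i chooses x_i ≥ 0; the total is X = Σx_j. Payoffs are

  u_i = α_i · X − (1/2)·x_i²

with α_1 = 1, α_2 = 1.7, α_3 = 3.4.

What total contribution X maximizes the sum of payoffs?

Planner FOC: ∂(Σu_j)/∂x_i = (Σα_j) − x_i = 0, so x_i^SO = Σα_j = 6.1 for every i; X^SO = 18.3.

18.3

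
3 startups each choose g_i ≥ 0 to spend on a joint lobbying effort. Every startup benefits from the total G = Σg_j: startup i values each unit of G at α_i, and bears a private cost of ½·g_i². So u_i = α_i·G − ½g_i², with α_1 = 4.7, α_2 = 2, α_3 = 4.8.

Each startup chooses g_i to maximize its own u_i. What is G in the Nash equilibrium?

11.5

Startup i's FOC: ∂u_i/∂g_i = α_i − g_i = 0, so g_i* = α_i.
NE contributions = (4.7, 2, 4.8); G = 11.5.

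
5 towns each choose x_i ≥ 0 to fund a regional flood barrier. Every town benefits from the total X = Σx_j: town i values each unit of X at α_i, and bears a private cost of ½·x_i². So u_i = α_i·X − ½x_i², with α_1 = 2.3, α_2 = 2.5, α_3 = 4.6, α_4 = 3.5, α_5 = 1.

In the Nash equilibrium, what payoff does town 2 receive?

Town i's FOC: ∂u_i/∂x_i = α_i − x_i = 0, so x_i* = α_i.
NE contributions = (2.3, 2.5, 4.6, 3.5, 1); X = 13.9.
u_2 = α_2·X − ½·(x_2)² = 2.5·13.9 − ½·2.5² = 31.625.

31.625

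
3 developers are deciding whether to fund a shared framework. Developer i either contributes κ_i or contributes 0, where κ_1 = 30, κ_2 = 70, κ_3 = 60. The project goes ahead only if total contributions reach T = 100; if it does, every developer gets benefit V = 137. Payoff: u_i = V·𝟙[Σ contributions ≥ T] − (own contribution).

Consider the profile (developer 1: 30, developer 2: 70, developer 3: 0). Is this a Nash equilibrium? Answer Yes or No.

Total = 100 ≥ 100: provided.
Developer 1 (pledges 30, payoff 107): dropping to 0 → total 70, payoff 0. No gain.
Developer 2 (pledges 70, payoff 67): dropping to 0 → total 30, payoff 0. No gain.
Developer 3 (pledges 0, payoff 137): pledging 60 → total 160, payoff 77. No gain.

Yes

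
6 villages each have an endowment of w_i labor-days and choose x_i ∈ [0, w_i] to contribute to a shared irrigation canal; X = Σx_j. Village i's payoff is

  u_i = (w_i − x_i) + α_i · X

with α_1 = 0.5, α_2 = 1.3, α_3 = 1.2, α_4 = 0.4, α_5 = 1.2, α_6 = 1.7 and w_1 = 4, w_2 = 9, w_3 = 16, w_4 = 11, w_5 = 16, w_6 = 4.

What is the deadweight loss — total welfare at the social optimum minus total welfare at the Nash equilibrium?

79.5

∂u_i/∂x_i = α_i − 1, so village i contributes w_i if α_i > 1, else 0.
α_i > 1 for i ∈ {2, 3, 5, 6}; NE contributions (0, 9, 16, 0, 16, 4), X = 45.
W^NE = Σw_i − X^NE + (Σα_i)·X^NE = 60 + 5.3·45 = 298.5.
Planner: ∂(Σu_j)/∂x_i = Σα_j − 1 = 5.3 > 0, so everyone contributes w_i; X^SO = 60, W^SO = 60 + 5.3·60 = 378.
Deadweight loss = 79.5.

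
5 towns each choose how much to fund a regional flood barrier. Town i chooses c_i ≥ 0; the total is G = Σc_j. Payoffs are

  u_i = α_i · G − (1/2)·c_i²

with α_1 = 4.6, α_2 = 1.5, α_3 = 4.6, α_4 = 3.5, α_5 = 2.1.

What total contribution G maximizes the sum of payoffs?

Planner FOC: ∂(Σu_j)/∂c_i = (Σα_j) − c_i = 0, so c_i^SO = Σα_j = 16.3 for every i; G^SO = 81.5.

81.5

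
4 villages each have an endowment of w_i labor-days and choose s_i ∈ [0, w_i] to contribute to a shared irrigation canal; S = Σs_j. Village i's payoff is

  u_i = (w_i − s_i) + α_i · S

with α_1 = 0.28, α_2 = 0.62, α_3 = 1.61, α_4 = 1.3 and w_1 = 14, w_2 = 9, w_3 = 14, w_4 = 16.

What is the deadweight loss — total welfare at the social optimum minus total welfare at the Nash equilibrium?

∂u_i/∂s_i = α_i − 1, so village i contributes w_i if α_i > 1, else 0.
α_i > 1 for i ∈ {3, 4}; NE contributions (0, 0, 14, 16), S = 30.
W^NE = Σw_i − S^NE + (Σα_i)·S^NE = 53 + 2.81·30 = 137.3.
Planner: ∂(Σu_j)/∂s_i = Σα_j − 1 = 2.81 > 0, so everyone contributes w_i; S^SO = 53, W^SO = 53 + 2.81·53 = 201.93.
Deadweight loss = 64.63.

64.63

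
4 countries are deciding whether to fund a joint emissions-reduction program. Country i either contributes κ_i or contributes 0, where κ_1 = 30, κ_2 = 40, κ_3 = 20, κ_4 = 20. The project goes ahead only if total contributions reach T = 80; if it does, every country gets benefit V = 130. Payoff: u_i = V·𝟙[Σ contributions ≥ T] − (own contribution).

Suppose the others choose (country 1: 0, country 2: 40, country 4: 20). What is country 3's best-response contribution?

20

Others' total = 60. Contributing 20 brings total to 80 ≥ 80: gain V − κ_3 = 110.
Best response: 20.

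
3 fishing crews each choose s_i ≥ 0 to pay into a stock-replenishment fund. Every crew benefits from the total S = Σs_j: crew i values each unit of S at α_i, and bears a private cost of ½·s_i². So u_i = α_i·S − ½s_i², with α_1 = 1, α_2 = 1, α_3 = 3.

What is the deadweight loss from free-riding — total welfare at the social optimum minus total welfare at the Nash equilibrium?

Crew i's FOC: ∂u_i/∂s_i = α_i − s_i = 0, so s_i* = α_i.
NE contributions = (1, 1, 3); S = 5.
W^NE = (Σα)·S − ½Σα_i² = 5² − ½·11 = 19.5.
Planner sets s_i = Σα_j = 5 for every i, so S^SO = 3·5 = 15.
W^SO = (Σα)·S^SO − ½·3·(Σα)² = (3/2)·5² = 37.5.
Deadweight loss = W^SO − W^NE = 18.

18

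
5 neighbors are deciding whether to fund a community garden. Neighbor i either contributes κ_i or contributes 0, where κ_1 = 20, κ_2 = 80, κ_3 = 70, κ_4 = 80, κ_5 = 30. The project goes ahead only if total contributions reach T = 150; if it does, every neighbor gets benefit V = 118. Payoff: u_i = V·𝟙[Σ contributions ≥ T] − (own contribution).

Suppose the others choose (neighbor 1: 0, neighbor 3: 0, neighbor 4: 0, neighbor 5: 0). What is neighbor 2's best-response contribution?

Others' total = 0. Even contributing 80 gives 80 < 150: no benefit either way.
Best response: 0.

0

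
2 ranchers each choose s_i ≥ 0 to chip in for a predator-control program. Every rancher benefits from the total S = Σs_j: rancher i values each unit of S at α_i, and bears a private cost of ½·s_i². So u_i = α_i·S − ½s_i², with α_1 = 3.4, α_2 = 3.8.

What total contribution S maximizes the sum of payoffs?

Planner FOC: ∂(Σu_j)/∂s_i = (Σα_j) − s_i = 0, so s_i^SO = Σα_j = 7.2 for every i; S^SO = 14.4.

14.4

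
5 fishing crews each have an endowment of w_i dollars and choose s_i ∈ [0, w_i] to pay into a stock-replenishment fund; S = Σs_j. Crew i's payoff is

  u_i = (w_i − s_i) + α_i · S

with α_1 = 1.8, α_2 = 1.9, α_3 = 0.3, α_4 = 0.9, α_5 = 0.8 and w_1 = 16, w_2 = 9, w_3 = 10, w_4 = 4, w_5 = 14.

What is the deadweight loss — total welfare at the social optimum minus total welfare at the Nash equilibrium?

∂u_i/∂s_i = α_i − 1, so crew i contributes w_i if α_i > 1, else 0.
α_i > 1 for i ∈ {1, 2}; NE contributions (16, 9, 0, 0, 0), S = 25.
W^NE = Σw_i − S^NE + (Σα_i)·S^NE = 53 + 4.7·25 = 170.5.
Planner: ∂(Σu_j)/∂s_i = Σα_j − 1 = 4.7 > 0, so everyone contributes w_i; S^SO = 53, W^SO = 53 + 4.7·53 = 302.1.
Deadweight loss = 131.6.

131.6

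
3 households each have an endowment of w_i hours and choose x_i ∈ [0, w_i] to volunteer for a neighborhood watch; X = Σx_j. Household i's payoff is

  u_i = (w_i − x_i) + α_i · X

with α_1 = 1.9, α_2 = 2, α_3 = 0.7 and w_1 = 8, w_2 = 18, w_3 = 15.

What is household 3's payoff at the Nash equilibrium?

∂u_i/∂x_i = α_i − 1, so household i contributes w_i if α_i > 1, else 0.
α_i > 1 for i ∈ {1, 2}; NE contributions (8, 18, 0), X = 26.
u_3 = (15 − 0) + 0.7·26 = 33.2.

33.2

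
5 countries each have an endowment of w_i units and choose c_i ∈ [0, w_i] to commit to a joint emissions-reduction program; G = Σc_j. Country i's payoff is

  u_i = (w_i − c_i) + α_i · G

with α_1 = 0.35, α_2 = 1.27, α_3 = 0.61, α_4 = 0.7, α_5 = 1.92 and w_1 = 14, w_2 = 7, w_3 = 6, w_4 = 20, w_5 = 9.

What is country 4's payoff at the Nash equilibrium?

31.2

∂u_i/∂c_i = α_i − 1, so country i contributes w_i if α_i > 1, else 0.
α_i > 1 for i ∈ {2, 5}; NE contributions (0, 7, 0, 0, 9), G = 16.
u_4 = (20 − 0) + 0.7·16 = 31.2.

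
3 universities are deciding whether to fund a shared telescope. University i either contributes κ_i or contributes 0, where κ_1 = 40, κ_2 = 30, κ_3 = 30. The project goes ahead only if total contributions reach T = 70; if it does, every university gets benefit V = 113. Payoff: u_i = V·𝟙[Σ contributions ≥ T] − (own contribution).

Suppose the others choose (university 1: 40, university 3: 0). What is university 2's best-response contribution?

Others' total = 40. Contributing 30 brings total to 70 ≥ 70: gain V − κ_2 = 83.
Best response: 30.

30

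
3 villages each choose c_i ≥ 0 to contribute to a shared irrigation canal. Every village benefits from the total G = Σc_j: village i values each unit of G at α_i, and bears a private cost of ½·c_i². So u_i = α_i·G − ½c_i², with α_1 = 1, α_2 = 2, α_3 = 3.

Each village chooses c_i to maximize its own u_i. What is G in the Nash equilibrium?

6

Village i's FOC: ∂u_i/∂c_i = α_i − c_i = 0, so c_i* = α_i.
NE contributions = (1, 2, 3); G = 6.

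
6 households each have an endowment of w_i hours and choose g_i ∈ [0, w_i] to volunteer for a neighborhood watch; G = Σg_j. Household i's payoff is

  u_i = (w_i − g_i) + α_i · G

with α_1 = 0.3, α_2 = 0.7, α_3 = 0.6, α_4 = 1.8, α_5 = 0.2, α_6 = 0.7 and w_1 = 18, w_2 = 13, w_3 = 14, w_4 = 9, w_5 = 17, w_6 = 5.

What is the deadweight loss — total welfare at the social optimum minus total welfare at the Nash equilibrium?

221.1

∂u_i/∂g_i = α_i − 1, so household i contributes w_i if α_i > 1, else 0.
α_i > 1 for i ∈ {4}; NE contributions (0, 0, 0, 9, 0, 0), G = 9.
W^NE = Σw_i − G^NE + (Σα_i)·G^NE = 76 + 3.3·9 = 105.7.
Planner: ∂(Σu_j)/∂g_i = Σα_j − 1 = 3.3 > 0, so everyone contributes w_i; G^SO = 76, W^SO = 76 + 3.3·76 = 326.8.
Deadweight loss = 221.1.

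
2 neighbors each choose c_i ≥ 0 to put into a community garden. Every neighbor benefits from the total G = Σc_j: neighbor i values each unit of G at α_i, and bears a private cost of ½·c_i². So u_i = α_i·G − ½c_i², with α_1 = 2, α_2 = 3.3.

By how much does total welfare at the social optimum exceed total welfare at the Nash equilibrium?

7.445

Neighbor i's FOC: ∂u_i/∂c_i = α_i − c_i = 0, so c_i* = α_i.
NE contributions = (2, 3.3); G = 5.3.
W^NE = (Σα)·G − ½Σα_i² = 5.3² − ½·14.89 = 20.645.
Planner sets c_i = Σα_j = 5.3 for every i, so G^SO = 2·5.3 = 10.6.
W^SO = (Σα)·G^SO − ½·2·(Σα)² = (2/2)·5.3² = 28.09.
Deadweight loss = W^SO − W^NE = 7.445.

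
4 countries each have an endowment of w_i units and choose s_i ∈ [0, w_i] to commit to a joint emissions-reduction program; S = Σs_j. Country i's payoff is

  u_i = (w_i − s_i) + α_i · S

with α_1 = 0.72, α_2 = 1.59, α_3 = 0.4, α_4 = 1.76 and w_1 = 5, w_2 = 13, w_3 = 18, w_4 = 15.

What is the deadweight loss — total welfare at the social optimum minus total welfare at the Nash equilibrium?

79.81

∂u_i/∂s_i = α_i − 1, so country i contributes w_i if α_i > 1, else 0.
α_i > 1 for i ∈ {2, 4}; NE contributions (0, 13, 0, 15), S = 28.
W^NE = Σw_i − S^NE + (Σα_i)·S^NE = 51 + 3.47·28 = 148.16.
Planner: ∂(Σu_j)/∂s_i = Σα_j − 1 = 3.47 > 0, so everyone contributes w_i; S^SO = 51, W^SO = 51 + 3.47·51 = 227.97.
Deadweight loss = 79.81.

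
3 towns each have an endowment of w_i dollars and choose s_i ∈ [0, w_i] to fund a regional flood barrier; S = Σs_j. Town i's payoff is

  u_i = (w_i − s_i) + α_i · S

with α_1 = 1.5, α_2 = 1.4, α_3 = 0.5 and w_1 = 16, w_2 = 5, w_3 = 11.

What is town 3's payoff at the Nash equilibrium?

21.5

∂u_i/∂s_i = α_i − 1, so town i contributes w_i if α_i > 1, else 0.
α_i > 1 for i ∈ {1, 2}; NE contributions (16, 5, 0), S = 21.
u_3 = (11 − 0) + 0.5·21 = 21.5.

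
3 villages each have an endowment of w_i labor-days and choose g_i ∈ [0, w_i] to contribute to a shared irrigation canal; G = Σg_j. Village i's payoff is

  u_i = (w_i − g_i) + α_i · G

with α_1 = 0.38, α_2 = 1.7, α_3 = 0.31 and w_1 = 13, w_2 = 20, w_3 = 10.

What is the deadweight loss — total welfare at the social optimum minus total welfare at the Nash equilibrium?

31.97

∂u_i/∂g_i = α_i − 1, so village i contributes w_i if α_i > 1, else 0.
α_i > 1 for i ∈ {2}; NE contributions (0, 20, 0), G = 20.
W^NE = Σw_i − G^NE + (Σα_i)·G^NE = 43 + 1.39·20 = 70.8.
Planner: ∂(Σu_j)/∂g_i = Σα_j − 1 = 1.39 > 0, so everyone contributes w_i; G^SO = 43, W^SO = 43 + 1.39·43 = 102.77.
Deadweight loss = 31.97.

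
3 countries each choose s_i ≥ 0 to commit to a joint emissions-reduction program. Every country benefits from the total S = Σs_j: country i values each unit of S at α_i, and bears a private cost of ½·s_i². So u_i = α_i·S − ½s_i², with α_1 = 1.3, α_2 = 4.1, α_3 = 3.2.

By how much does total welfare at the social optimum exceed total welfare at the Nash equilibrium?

51.35

Country i's FOC: ∂u_i/∂s_i = α_i − s_i = 0, so s_i* = α_i.
NE contributions = (1.3, 4.1, 3.2); S = 8.6.
W^NE = (Σα)·S − ½Σα_i² = 8.6² − ½·28.74 = 59.59.
Planner sets s_i = Σα_j = 8.6 for every i, so S^SO = 3·8.6 = 25.8.
W^SO = (Σα)·S^SO − ½·3·(Σα)² = (3/2)·8.6² = 110.94.
Deadweight loss = W^SO − W^NE = 51.35.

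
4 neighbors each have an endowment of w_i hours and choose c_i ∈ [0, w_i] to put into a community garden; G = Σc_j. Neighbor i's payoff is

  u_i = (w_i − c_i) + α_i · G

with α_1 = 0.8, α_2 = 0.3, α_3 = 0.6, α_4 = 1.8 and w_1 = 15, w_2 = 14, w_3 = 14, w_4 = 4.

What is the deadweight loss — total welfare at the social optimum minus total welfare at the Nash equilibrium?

∂u_i/∂c_i = α_i − 1, so neighbor i contributes w_i if α_i > 1, else 0.
α_i > 1 for i ∈ {4}; NE contributions (0, 0, 0, 4), G = 4.
W^NE = Σw_i − G^NE + (Σα_i)·G^NE = 47 + 2.5·4 = 57.
Planner: ∂(Σu_j)/∂c_i = Σα_j − 1 = 2.5 > 0, so everyone contributes w_i; G^SO = 47, W^SO = 47 + 2.5·47 = 164.5.
Deadweight loss = 107.5.

107.5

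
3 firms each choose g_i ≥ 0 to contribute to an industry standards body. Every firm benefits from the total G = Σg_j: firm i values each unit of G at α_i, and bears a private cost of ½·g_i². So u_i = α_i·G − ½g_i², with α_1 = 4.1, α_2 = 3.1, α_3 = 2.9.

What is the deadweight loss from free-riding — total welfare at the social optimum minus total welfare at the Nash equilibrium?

68.42

Firm i's FOC: ∂u_i/∂g_i = α_i − g_i = 0, so g_i* = α_i.
NE contributions = (4.1, 3.1, 2.9); G = 10.1.
W^NE = (Σα)·G − ½Σα_i² = 10.1² − ½·34.83 = 84.595.
Planner sets g_i = Σα_j = 10.1 for every i, so G^SO = 3·10.1 = 30.3.
W^SO = (Σα)·G^SO − ½·3·(Σα)² = (3/2)·10.1² = 153.015.
Deadweight loss = W^SO − W^NE = 68.42.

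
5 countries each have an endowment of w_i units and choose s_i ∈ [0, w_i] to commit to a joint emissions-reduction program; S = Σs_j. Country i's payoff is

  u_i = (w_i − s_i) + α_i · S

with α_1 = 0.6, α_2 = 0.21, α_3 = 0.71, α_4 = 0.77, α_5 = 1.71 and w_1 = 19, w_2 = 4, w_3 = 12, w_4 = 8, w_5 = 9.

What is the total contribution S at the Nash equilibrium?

9

∂u_i/∂s_i = α_i − 1, so country i contributes w_i if α_i > 1, else 0.
α_i > 1 for i ∈ {5}; NE contributions (0, 0, 0, 0, 9), S = 9.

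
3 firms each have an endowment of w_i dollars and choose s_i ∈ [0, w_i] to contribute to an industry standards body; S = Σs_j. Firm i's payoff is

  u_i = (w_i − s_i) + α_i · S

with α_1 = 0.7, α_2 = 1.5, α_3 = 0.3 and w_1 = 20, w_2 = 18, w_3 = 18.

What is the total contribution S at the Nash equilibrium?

18

∂u_i/∂s_i = α_i − 1, so firm i contributes w_i if α_i > 1, else 0.
α_i > 1 for i ∈ {2}; NE contributions (0, 18, 0), S = 18.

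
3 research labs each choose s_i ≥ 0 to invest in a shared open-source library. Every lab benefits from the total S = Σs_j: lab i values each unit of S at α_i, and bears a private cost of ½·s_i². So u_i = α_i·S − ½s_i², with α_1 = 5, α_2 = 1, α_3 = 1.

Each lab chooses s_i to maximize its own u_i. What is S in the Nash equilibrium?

Lab i's FOC: ∂u_i/∂s_i = α_i − s_i = 0, so s_i* = α_i.
NE contributions = (5, 1, 1); S = 7.

7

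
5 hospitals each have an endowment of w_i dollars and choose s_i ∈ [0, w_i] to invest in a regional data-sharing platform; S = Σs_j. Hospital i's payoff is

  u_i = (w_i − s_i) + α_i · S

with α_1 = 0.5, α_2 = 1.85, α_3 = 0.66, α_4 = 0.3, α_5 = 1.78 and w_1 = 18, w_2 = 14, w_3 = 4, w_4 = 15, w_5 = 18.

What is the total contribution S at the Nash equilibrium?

∂u_i/∂s_i = α_i − 1, so hospital i contributes w_i if α_i > 1, else 0.
α_i > 1 for i ∈ {2, 5}; NE contributions (0, 14, 0, 0, 18), S = 32.

32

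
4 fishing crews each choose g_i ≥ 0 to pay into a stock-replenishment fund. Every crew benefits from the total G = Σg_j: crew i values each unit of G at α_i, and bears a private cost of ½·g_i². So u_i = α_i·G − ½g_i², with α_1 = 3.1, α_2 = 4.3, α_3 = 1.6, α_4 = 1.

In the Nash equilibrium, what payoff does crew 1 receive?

Crew i's FOC: ∂u_i/∂g_i = α_i − g_i = 0, so g_i* = α_i.
NE contributions = (3.1, 4.3, 1.6, 1); G = 10.
u_1 = α_1·G − ½·(g_1)² = 3.1·10 − ½·3.1² = 26.195.

26.195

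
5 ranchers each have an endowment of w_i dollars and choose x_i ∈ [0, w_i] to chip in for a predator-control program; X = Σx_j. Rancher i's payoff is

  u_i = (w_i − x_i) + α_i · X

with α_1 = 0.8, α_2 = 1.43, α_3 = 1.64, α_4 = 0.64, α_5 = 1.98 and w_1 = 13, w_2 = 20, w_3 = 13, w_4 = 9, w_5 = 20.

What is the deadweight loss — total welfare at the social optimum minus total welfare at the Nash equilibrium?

∂u_i/∂x_i = α_i − 1, so rancher i contributes w_i if α_i > 1, else 0.
α_i > 1 for i ∈ {2, 3, 5}; NE contributions (0, 20, 13, 0, 20), X = 53.
W^NE = Σw_i − X^NE + (Σα_i)·X^NE = 75 + 5.49·53 = 365.97.
Planner: ∂(Σu_j)/∂x_i = Σα_j − 1 = 5.49 > 0, so everyone contributes w_i; X^SO = 75, W^SO = 75 + 5.49·75 = 486.75.
Deadweight loss = 120.78.

120.78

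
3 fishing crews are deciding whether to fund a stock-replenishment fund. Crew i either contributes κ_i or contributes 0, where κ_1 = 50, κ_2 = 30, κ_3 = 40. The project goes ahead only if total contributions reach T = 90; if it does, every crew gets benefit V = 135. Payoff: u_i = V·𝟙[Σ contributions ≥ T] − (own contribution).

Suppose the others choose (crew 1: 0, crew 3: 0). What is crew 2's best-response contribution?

0

Others' total = 0. Even contributing 30 gives 30 < 90: no benefit either way.
Best response: 0.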